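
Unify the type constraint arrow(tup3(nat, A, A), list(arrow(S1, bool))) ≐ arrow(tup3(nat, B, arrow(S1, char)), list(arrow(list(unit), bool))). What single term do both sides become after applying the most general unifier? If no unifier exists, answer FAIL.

Decompose arrow/2: tup3(nat, A, A) ≐ tup3(nat, B, arrow(S1, char)),  list(arrow(S1, bool)) ≐ list(arrow(list(unit), bool)).
Decompose tup3/3: nat ≐ nat,  A ≐ B,  A ≐ arrow(S1, char).
Delete trivial equation nat ≐ nat.
Bind A := B; substituting into the one remaining equation that mentions A gives: B ≐ arrow(S1, char).
Bind B := arrow(S1, char); no other remaining equation mentions B. Substituting into the earlier binding gives A := arrow(S1, char).
Decompose list/1: arrow(S1, bool) ≐ arrow(list(unit), bool).
Decompose arrow/2: S1 ≐ list(unit),  bool ≐ bool.
Bind S1 := list(unit); no other remaining equation mentions S1. Substituting into the earlier bindings gives A := arrow(list(unit), char), B := arrow(list(unit), char).
Delete trivial equation bool ≐ bool.
Applying the MGU to either side gives arrow(tup3(nat, arrow(list(unit), char), arrow(list(unit), char)), list(arrow(list(unit), bool))).

arrow(tup3(nat, arrow(list(unit), char), arrow(list(unit), char)), list(arrow(list(unit), bool)))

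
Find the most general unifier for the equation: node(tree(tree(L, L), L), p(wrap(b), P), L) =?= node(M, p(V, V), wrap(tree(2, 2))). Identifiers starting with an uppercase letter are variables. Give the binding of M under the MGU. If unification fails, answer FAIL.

Decompose node/3: tree(tree(L, L), L) =?= M,  p(wrap(b), P) =?= p(V, V),  L =?= wrap(tree(2, 2)).
Bind M := tree(tree(L, L), L); no other remaining equation mentions M.
Decompose p/2: wrap(b) =?= V,  P =?= V.
Bind V := wrap(b); substituting into the one remaining equation that mentions V gives: P =?= wrap(b).
Bind P := wrap(b); no other remaining equation mentions P.
Bind L := wrap(tree(2, 2)). Substituting into the earlier binding gives M := tree(tree(wrap(tree(2, 2)), wrap(tree(2, 2))), wrap(tree(2, 2))).
MGU = { M := tree(tree(wrap(tree(2, 2)), wrap(tree(2, 2))), wrap(tree(2, 2))), V := wrap(b), P := wrap(b), L := wrap(tree(2, 2)) }, so M := tree(tree(wrap(tree(2, 2)), wrap(tree(2, 2))), wrap(tree(2, 2))).

tree(tree(wrap(tree(2, 2)), wrap(tree(2, 2))), wrap(tree(2, 2)))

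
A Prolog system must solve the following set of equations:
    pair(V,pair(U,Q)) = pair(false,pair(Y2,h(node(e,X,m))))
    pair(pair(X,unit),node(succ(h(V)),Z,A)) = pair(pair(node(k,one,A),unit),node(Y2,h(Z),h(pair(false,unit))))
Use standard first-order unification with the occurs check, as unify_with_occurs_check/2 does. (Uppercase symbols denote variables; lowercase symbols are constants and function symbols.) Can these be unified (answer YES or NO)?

Decompose pair/2: V = false,  pair(U,Q) = pair(Y2,h(node(e,X,m))).
Bind V := false; substituting into the one remaining equation that mentions V gives: pair(pair(X,unit),node(succ(h(false)),Z,A)) = pair(pair(node(k,one,A),unit),node(Y2,h(Z),h(pair(false,unit)))).
Decompose pair/2: U = Y2,  Q = h(node(e,X,m)).
Bind U := Y2; no other remaining equation mentions U.
Bind Q := h(node(e,X,m)); no other remaining equation mentions Q.
Decompose pair/2: pair(X,unit) = pair(node(k,one,A),unit),  node(succ(h(false)),Z,A) = node(Y2,h(Z),h(pair(false,unit))).
Decompose pair/2: X = node(k,one,A),  unit = unit.
Bind X := node(k,one,A); no other remaining equation mentions X. Substituting into the earlier binding gives Q := h(node(e,node(k,one,A),m)).
Delete trivial equation unit = unit.
Decompose node/3: succ(h(false)) = Y2,  Z = h(Z),  A = h(pair(false,unit)).
Bind Y2 := succ(h(false)); no other remaining equation mentions Y2. Substituting into the earlier binding gives U := succ(h(false)).
Occurs check fails: Z occurs in h(Z); the equation Z = h(Z) has no finite solution.

NO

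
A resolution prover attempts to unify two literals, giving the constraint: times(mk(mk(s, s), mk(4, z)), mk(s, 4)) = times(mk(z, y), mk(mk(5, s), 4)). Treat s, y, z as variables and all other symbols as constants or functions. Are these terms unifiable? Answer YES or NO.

Decompose times/2: mk(mk(s, s), mk(4, z)) = mk(z, y),  mk(s, 4) = mk(mk(5, s), 4).
Decompose mk/2: mk(s, s) = z,  mk(4, z) = y.
Bind z := mk(s, s); substituting into the one remaining equation that mentions z gives: mk(4, mk(s, s)) = y.
Bind y := mk(4, mk(s, s)); no other remaining equation mentions y.
Decompose mk/2: s = mk(5, s),  4 = 4.
Occurs check fails: s occurs in mk(5, s); the equation s = mk(5, s) has no finite solution.

NO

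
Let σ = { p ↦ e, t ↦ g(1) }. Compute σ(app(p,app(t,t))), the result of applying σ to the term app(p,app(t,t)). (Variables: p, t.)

app(e,app(g(1),g(1)))

Replace each occurrence of p with e.
Replace each occurrence of t with g(1).
Result: app(e,app(g(1),g(1))).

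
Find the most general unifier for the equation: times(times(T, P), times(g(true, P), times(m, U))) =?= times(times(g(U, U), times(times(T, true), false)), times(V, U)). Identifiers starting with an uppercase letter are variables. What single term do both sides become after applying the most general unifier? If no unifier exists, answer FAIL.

FAIL

Decompose times/2: times(T, P) =?= times(g(U, U), times(times(T, true), false)),  times(g(true, P), times(m, U)) =?= times(V, U).
Decompose times/2: T =?= g(U, U),  P =?= times(times(T, true), false).
Bind T := g(U, U); substituting into the one remaining equation that mentions T gives: P =?= times(times(g(U, U), true), false).
Bind P := times(times(g(U, U), true), false); substituting into the remaining equation gives: times(g(true, times(times(g(U, U), true), false)), times(m, U)) =?= times(V, U).
Decompose times/2: g(true, times(times(g(U, U), true), false)) =?= V,  times(m, U) =?= U.
Bind V := g(true, times(times(g(U, U), true), false)); no other remaining equation mentions V.
Occurs check fails: U occurs in times(m, U); the equation U =?= times(m, U) has no finite solution.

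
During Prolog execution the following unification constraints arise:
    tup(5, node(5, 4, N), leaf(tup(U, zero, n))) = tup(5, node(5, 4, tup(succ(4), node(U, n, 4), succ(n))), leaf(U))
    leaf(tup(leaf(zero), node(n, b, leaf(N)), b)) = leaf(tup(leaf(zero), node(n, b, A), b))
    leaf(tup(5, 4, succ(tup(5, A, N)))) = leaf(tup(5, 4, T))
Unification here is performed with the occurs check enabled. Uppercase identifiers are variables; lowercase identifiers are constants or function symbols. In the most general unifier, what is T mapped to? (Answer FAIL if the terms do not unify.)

Decompose tup/3: 5 = 5,  node(5, 4, N) = node(5, 4, tup(succ(4), node(U, n, 4), succ(n))),  leaf(tup(U, zero, n)) = leaf(U).
Delete trivial equation 5 = 5.
Decompose node/3: 5 = 5,  4 = 4,  N = tup(succ(4), node(U, n, 4), succ(n)).
Delete trivial equation 5 = 5.
Delete trivial equation 4 = 4.
Bind N := tup(succ(4), node(U, n, 4), succ(n)); substituting into the 2 remaining equations that mention N gives: leaf(tup(leaf(zero), node(n, b, leaf(tup(succ(4), node(U, n, 4), succ(n)))), b)) = leaf(tup(leaf(zero), node(n, b, A), b)),  leaf(tup(5, 4, succ(tup(5, A, tup(succ(4), node(U, n, 4), succ(n)))))) = leaf(tup(5, 4, T)).
Decompose leaf/1: tup(U, zero, n) = U.
Occurs check fails: U occurs in tup(U, zero, n); the equation U = tup(U, zero, n) has no finite solution.

FAIL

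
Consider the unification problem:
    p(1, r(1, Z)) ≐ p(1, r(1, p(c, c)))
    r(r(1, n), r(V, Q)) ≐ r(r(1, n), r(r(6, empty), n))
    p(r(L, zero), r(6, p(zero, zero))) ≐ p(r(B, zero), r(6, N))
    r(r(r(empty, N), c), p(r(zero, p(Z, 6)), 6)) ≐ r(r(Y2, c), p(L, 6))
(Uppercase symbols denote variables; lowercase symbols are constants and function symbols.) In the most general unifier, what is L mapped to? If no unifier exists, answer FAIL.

r(zero, p(p(c, c), 6))

Decompose p/2: 1 ≐ 1,  r(1, Z) ≐ r(1, p(c, c)).
Delete trivial equation 1 ≐ 1.
Decompose r/2: 1 ≐ 1,  Z ≐ p(c, c).
Delete trivial equation 1 ≐ 1.
Bind Z := p(c, c); substituting into the one remaining equation that mentions Z gives: r(r(r(empty, N), c), p(r(zero, p(p(c, c), 6)), 6)) ≐ r(r(Y2, c), p(L, 6)).
Decompose r/2: r(1, n) ≐ r(1, n),  r(V, Q) ≐ r(r(6, empty), n).
Delete trivial equation r(1, n) ≐ r(1, n).
Decompose r/2: V ≐ r(6, empty),  Q ≐ n.
Bind V := r(6, empty); no other remaining equation mentions V.
Bind Q := n; no other remaining equation mentions Q.
Decompose p/2: r(L, zero) ≐ r(B, zero),  r(6, p(zero, zero)) ≐ r(6, N).
Decompose r/2: L ≐ B,  zero ≐ zero.
Bind L := B; substituting into the one remaining equation that mentions L gives: r(r(r(empty, N), c), p(r(zero, p(p(c, c), 6)), 6)) ≐ r(r(Y2, c), p(B, 6)).
Delete trivial equation zero ≐ zero.
Decompose r/2: 6 ≐ 6,  p(zero, zero) ≐ N.
Delete trivial equation 6 ≐ 6.
Bind N := p(zero, zero); substituting into the remaining equation gives: r(r(r(empty, p(zero, zero)), c), p(r(zero, p(p(c, c), 6)), 6)) ≐ r(r(Y2, c), p(B, 6)).
Decompose r/2: r(r(empty, p(zero, zero)), c) ≐ r(Y2, c),  p(r(zero, p(p(c, c), 6)), 6) ≐ p(B, 6).
Decompose r/2: r(empty, p(zero, zero)) ≐ Y2,  c ≐ c.
Bind Y2 := r(empty, p(zero, zero)); no other remaining equation mentions Y2.
Delete trivial equation c ≐ c.
Decompose p/2: r(zero, p(p(c, c), 6)) ≐ B,  6 ≐ 6.
Bind B := r(zero, p(p(c, c), 6)); no other remaining equation mentions B. Substituting into the earlier binding gives L := r(zero, p(p(c, c), 6)).
Delete trivial equation 6 ≐ 6.
MGU = { Z -> p(c, c), V -> r(6, empty), Q -> n, L -> r(zero, p(p(c, c), 6)), N -> p(zero, zero), Y2 -> r(empty, p(zero, zero)), B -> r(zero, p(p(c, c), 6)) }, so L -> r(zero, p(p(c, c), 6)).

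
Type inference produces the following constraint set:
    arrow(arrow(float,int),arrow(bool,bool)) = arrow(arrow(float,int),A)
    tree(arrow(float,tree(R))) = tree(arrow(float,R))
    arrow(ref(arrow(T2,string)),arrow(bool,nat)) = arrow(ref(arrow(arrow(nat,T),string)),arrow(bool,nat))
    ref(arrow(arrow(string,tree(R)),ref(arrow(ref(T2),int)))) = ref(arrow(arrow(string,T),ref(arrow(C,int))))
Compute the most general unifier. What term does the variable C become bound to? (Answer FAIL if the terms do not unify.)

FAIL

Decompose arrow/2: arrow(float,int) = arrow(float,int),  arrow(bool,bool) = A.
Delete trivial equation arrow(float,int) = arrow(float,int).
Bind A := arrow(bool,bool); no other remaining equation mentions A.
Decompose tree/1: arrow(float,tree(R)) = arrow(float,R).
Decompose arrow/2: float = float,  tree(R) = R.
Delete trivial equation float = float.
Occurs check fails: R occurs in tree(R); the equation R = tree(R) has no finite solution.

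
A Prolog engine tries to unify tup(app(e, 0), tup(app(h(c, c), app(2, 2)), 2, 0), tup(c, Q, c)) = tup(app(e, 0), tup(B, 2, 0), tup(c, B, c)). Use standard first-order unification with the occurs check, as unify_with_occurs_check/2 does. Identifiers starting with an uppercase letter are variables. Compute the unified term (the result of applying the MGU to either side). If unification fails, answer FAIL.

tup(app(e, 0), tup(app(h(c, c), app(2, 2)), 2, 0), tup(c, app(h(c, c), app(2, 2)), c))

Decompose tup/3: app(e, 0) = app(e, 0),  tup(app(h(c, c), app(2, 2)), 2, 0) = tup(B, 2, 0),  tup(c, Q, c) = tup(c, B, c).
Delete trivial equation app(e, 0) = app(e, 0).
Decompose tup/3: app(h(c, c), app(2, 2)) = B,  2 = 2,  0 = 0.
Bind B := app(h(c, c), app(2, 2)); substituting into the one remaining equation that mentions B gives: tup(c, Q, c) = tup(c, app(h(c, c), app(2, 2)), c).
Delete trivial equation 2 = 2.
Delete trivial equation 0 = 0.
Decompose tup/3: c = c,  Q = app(h(c, c), app(2, 2)),  c = c.
Delete trivial equation c = c.
Bind Q := app(h(c, c), app(2, 2)); no other remaining equation mentions Q.
Delete trivial equation c = c.
Applying the MGU to either side gives tup(app(e, 0), tup(app(h(c, c), app(2, 2)), 2, 0), tup(c, app(h(c, c), app(2, 2)), c)).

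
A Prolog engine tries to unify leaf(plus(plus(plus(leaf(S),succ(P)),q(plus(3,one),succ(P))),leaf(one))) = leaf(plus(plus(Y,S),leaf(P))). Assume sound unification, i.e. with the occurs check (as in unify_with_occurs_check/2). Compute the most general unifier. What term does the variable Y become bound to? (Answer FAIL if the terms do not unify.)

Decompose leaf/1: plus(plus(plus(leaf(S),succ(P)),q(plus(3,one),succ(P))),leaf(one)) = plus(plus(Y,S),leaf(P)).
Decompose plus/2: plus(plus(leaf(S),succ(P)),q(plus(3,one),succ(P))) = plus(Y,S),  leaf(one) = leaf(P).
Decompose plus/2: plus(leaf(S),succ(P)) = Y,  q(plus(3,one),succ(P)) = S.
Bind Y := plus(leaf(S),succ(P)); no other remaining equation mentions Y.
Bind S := q(plus(3,one),succ(P)); no other remaining equation mentions S. Substituting into the earlier binding gives Y := plus(leaf(q(plus(3,one),succ(P))),succ(P)).
Decompose leaf/1: one = P.
Bind P := one. Substituting into the earlier bindings gives Y := plus(leaf(q(plus(3,one),succ(one))),succ(one)), S := q(plus(3,one),succ(one)).
MGU = { Y -> plus(leaf(q(plus(3,one),succ(one))),succ(one)), S -> q(plus(3,one),succ(one)), P -> one }, so Y -> plus(leaf(q(plus(3,one),succ(one))),succ(one)).

plus(leaf(q(plus(3,one),succ(one))),succ(one))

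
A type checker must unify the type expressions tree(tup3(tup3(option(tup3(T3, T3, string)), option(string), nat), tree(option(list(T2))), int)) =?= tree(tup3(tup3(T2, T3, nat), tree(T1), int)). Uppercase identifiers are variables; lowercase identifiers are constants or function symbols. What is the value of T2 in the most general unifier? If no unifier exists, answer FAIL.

option(tup3(option(string), option(string), string))

Decompose tree/1: tup3(tup3(option(tup3(T3, T3, string)), option(string), nat), tree(option(list(T2))), int) =?= tup3(tup3(T2, T3, nat), tree(T1), int).
Decompose tup3/3: tup3(option(tup3(T3, T3, string)), option(string), nat) =?= tup3(T2, T3, nat),  tree(option(list(T2))) =?= tree(T1),  int =?= int.
Decompose tup3/3: option(tup3(T3, T3, string)) =?= T2,  option(string) =?= T3,  nat =?= nat.
Bind T2 := option(tup3(T3, T3, string)); substituting into the one remaining equation that mentions T2 gives: tree(option(list(option(tup3(T3, T3, string))))) =?= tree(T1).
Bind T3 := option(string); substituting into the one remaining equation that mentions T3 gives: tree(option(list(option(tup3(option(string), option(string), string))))) =?= tree(T1). Substituting into the earlier binding gives T2 := option(tup3(option(string), option(string), string)).
Delete trivial equation nat =?= nat.
Decompose tree/1: option(list(option(tup3(option(string), option(string), string)))) =?= T1.
Bind T1 := option(list(option(tup3(option(string), option(string), string)))); no other remaining equation mentions T1.
Delete trivial equation int =?= int.
MGU = { T2 -> option(tup3(option(string), option(string), string)), T3 -> option(string), T1 -> option(list(option(tup3(option(string), option(string), string)))) }, so T2 -> option(tup3(option(string), option(string), string)).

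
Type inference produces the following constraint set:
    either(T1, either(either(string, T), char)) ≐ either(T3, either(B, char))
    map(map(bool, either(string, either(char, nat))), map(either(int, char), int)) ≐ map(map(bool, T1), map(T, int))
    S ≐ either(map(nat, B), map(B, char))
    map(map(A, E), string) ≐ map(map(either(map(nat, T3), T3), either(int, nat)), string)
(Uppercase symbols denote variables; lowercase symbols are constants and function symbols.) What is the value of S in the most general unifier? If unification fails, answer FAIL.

either(map(nat, either(string, either(int, char))), map(either(string, either(int, char)), char))

Decompose either/2: T1 ≐ T3,  either(either(string, T), char) ≐ either(B, char).
Bind T1 := T3; substituting into the one remaining equation that mentions T1 gives: map(map(bool, either(string, either(char, nat))), map(either(int, char), int)) ≐ map(map(bool, T3), map(T, int)).
Decompose either/2: either(string, T) ≐ B,  char ≐ char.
Bind B := either(string, T); substituting into the one remaining equation that mentions B gives: S ≐ either(map(nat, either(string, T)), map(either(string, T), char)).
Delete trivial equation char ≐ char.
Decompose map/2: map(bool, either(string, either(char, nat))) ≐ map(bool, T3),  map(either(int, char), int) ≐ map(T, int).
Decompose map/2: bool ≐ bool,  either(string, either(char, nat)) ≐ T3.
Delete trivial equation bool ≐ bool.
Bind T3 := either(string, either(char, nat)); substituting into the one remaining equation that mentions T3 gives: map(map(A, E), string) ≐ map(map(either(map(nat, either(string, either(char, nat))), either(string, either(char, nat))), either(int, nat)), string). Substituting into the earlier binding gives T1 := either(string, either(char, nat)).
Decompose map/2: either(int, char) ≐ T,  int ≐ int.
Bind T := either(int, char); substituting into the one remaining equation that mentions T gives: S ≐ either(map(nat, either(string, either(int, char))), map(either(string, either(int, char)), char)). Substituting into the earlier binding gives B := either(string, either(int, char)).
Delete trivial equation int ≐ int.
Bind S := either(map(nat, either(string, either(int, char))), map(either(string, either(int, char)), char)); no other remaining equation mentions S.
Decompose map/2: map(A, E) ≐ map(either(map(nat, either(string, either(char, nat))), either(string, either(char, nat))), either(int, nat)),  string ≐ string.
Decompose map/2: A ≐ either(map(nat, either(string, either(char, nat))), either(string, either(char, nat))),  E ≐ either(int, nat).
Bind A := either(map(nat, either(string, either(char, nat))), either(string, either(char, nat))); no other remaining equation mentions A.
Bind E := either(int, nat); no other remaining equation mentions E.
Delete trivial equation string ≐ string.
MGU = { T1 := either(string, either(char, nat)), B := either(string, either(int, char)), T3 := either(string, either(char, nat)), T := either(int, char), S := either(map(nat, either(string, either(int, char))), map(either(string, either(int, char)), char)), A := either(map(nat, either(string, either(char, nat))), either(string, either(char, nat))), E := either(int, nat) }, so S := either(map(nat, either(string, either(int, char))), map(either(string, either(int, char)), char)).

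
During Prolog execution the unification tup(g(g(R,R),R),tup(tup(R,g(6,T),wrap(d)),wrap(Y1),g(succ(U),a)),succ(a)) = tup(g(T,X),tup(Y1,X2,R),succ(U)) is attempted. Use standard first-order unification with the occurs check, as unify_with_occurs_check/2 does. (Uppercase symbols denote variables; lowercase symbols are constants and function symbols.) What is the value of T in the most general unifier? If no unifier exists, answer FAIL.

g(g(succ(a),a),g(succ(a),a))

Decompose tup/3: g(g(R,R),R) = g(T,X),  tup(tup(R,g(6,T),wrap(d)),wrap(Y1),g(succ(U),a)) = tup(Y1,X2,R),  succ(a) = succ(U).
Decompose g/2: g(R,R) = T,  R = X.
Bind T := g(R,R); substituting into the one remaining equation that mentions T gives: tup(tup(R,g(6,g(R,R)),wrap(d)),wrap(Y1),g(succ(U),a)) = tup(Y1,X2,R).
Bind R := X; substituting into the one remaining equation that mentions R gives: tup(tup(X,g(6,g(X,X)),wrap(d)),wrap(Y1),g(succ(U),a)) = tup(Y1,X2,X). Substituting into the earlier binding gives T := g(X,X).
Decompose tup/3: tup(X,g(6,g(X,X)),wrap(d)) = Y1,  wrap(Y1) = X2,  g(succ(U),a) = X.
Bind Y1 := tup(X,g(6,g(X,X)),wrap(d)); substituting into the one remaining equation that mentions Y1 gives: wrap(tup(X,g(6,g(X,X)),wrap(d))) = X2.
Bind X2 := wrap(tup(X,g(6,g(X,X)),wrap(d))); no other remaining equation mentions X2.
Bind X := g(succ(U),a); no other remaining equation mentions X. Substituting into the earlier bindings gives T := g(g(succ(U),a),g(succ(U),a)), R := g(succ(U),a), Y1 := tup(g(succ(U),a),g(6,g(g(succ(U),a),g(succ(U),a))),wrap(d)), X2 := wrap(tup(g(succ(U),a),g(6,g(g(succ(U),a),g(succ(U),a))),wrap(d))).
Decompose succ/1: a = U.
Bind U := a. Substituting into the earlier bindings gives T := g(g(succ(a),a),g(succ(a),a)), R := g(succ(a),a), Y1 := tup(g(succ(a),a),g(6,g(g(succ(a),a),g(succ(a),a))),wrap(d)), X2 := wrap(tup(g(succ(a),a),g(6,g(g(succ(a),a),g(succ(a),a))),wrap(d))), X := g(succ(a),a).
MGU = { T ↦ g(g(succ(a),a),g(succ(a),a)), R ↦ g(succ(a),a), Y1 ↦ tup(g(succ(a),a),g(6,g(g(succ(a),a),g(succ(a),a))),wrap(d)), X2 ↦ wrap(tup(g(succ(a),a),g(6,g(g(succ(a),a),g(succ(a),a))),wrap(d))), X ↦ g(succ(a),a), U ↦ a }, so T ↦ g(g(succ(a),a),g(succ(a),a)).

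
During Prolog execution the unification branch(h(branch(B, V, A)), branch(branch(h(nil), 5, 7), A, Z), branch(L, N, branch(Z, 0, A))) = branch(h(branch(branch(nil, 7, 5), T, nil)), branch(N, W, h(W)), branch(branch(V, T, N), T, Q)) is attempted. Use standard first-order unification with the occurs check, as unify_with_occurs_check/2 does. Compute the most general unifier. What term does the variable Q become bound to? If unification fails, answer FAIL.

Decompose branch/3: h(branch(B, V, A)) = h(branch(branch(nil, 7, 5), T, nil)),  branch(branch(h(nil), 5, 7), A, Z) = branch(N, W, h(W)),  branch(L, N, branch(Z, 0, A)) = branch(branch(V, T, N), T, Q).
Decompose h/1: branch(B, V, A) = branch(branch(nil, 7, 5), T, nil).
Decompose branch/3: B = branch(nil, 7, 5),  V = T,  A = nil.
Bind B := branch(nil, 7, 5); no other remaining equation mentions B.
Bind V := T; substituting into the one remaining equation that mentions V gives: branch(L, N, branch(Z, 0, A)) = branch(branch(T, T, N), T, Q).
Bind A := nil; substituting into the remaining equations gives: branch(branch(h(nil), 5, 7), nil, Z) = branch(N, W, h(W)),  branch(L, N, branch(Z, 0, nil)) = branch(branch(T, T, N), T, Q).
Decompose branch/3: branch(h(nil), 5, 7) = N,  nil = W,  Z = h(W).
Bind N := branch(h(nil), 5, 7); substituting into the one remaining equation that mentions N gives: branch(L, branch(h(nil), 5, 7), branch(Z, 0, nil)) = branch(branch(T, T, branch(h(nil), 5, 7)), T, Q).
Bind W := nil; substituting into the one remaining equation that mentions W gives: Z = h(nil).
Bind Z := h(nil); substituting into the remaining equation gives: branch(L, branch(h(nil), 5, 7), branch(h(nil), 0, nil)) = branch(branch(T, T, branch(h(nil), 5, 7)), T, Q).
Decompose branch/3: L = branch(T, T, branch(h(nil), 5, 7)),  branch(h(nil), 5, 7) = T,  branch(h(nil), 0, nil) = Q.
Bind L := branch(T, T, branch(h(nil), 5, 7)); no other remaining equation mentions L.
Bind T := branch(h(nil), 5, 7); no other remaining equation mentions T. Substituting into the earlier bindings gives V := branch(h(nil), 5, 7), L := branch(branch(h(nil), 5, 7), branch(h(nil), 5, 7), branch(h(nil), 5, 7)).
Bind Q := branch(h(nil), 0, nil).
MGU = { B = branch(nil, 7, 5), V = branch(h(nil), 5, 7), A = nil, N = branch(h(nil), 5, 7), W = nil, Z = h(nil), L = branch(branch(h(nil), 5, 7), branch(h(nil), 5, 7), branch(h(nil), 5, 7)), T = branch(h(nil), 5, 7), Q = branch(h(nil), 0, nil) }, so Q = branch(h(nil), 0, nil).

branch(h(nil), 0, nil)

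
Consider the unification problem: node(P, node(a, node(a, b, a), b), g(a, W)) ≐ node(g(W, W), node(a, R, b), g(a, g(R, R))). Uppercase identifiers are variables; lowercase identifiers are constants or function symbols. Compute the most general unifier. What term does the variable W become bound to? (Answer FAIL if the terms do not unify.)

g(node(a, b, a), node(a, b, a))

Decompose node/3: P ≐ g(W, W),  node(a, node(a, b, a), b) ≐ node(a, R, b),  g(a, W) ≐ g(a, g(R, R)).
Bind P := g(W, W); no other remaining equation mentions P.
Decompose node/3: a ≐ a,  node(a, b, a) ≐ R,  b ≐ b.
Delete trivial equation a ≐ a.
Bind R := node(a, b, a); substituting into the one remaining equation that mentions R gives: g(a, W) ≐ g(a, g(node(a, b, a), node(a, b, a))).
Delete trivial equation b ≐ b.
Decompose g/2: a ≐ a,  W ≐ g(node(a, b, a), node(a, b, a)).
Delete trivial equation a ≐ a.
Bind W := g(node(a, b, a), node(a, b, a)). Substituting into the earlier binding gives P := g(g(node(a, b, a), node(a, b, a)), g(node(a, b, a), node(a, b, a))).
MGU = { P := g(g(node(a, b, a), node(a, b, a)), g(node(a, b, a), node(a, b, a))), R := node(a, b, a), W := g(node(a, b, a), node(a, b, a)) }, so W := g(node(a, b, a), node(a, b, a)).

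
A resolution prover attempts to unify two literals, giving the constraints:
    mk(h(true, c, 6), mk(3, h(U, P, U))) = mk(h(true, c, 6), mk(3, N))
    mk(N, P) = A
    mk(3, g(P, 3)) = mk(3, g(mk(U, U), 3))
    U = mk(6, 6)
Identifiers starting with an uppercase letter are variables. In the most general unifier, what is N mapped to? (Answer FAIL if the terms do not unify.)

Decompose mk/2: h(true, c, 6) = h(true, c, 6),  mk(3, h(U, P, U)) = mk(3, N).
Delete trivial equation h(true, c, 6) = h(true, c, 6).
Decompose mk/2: 3 = 3,  h(U, P, U) = N.
Delete trivial equation 3 = 3.
Bind N := h(U, P, U); substituting into the one remaining equation that mentions N gives: mk(h(U, P, U), P) = A.
Bind A := mk(h(U, P, U), P); no other remaining equation mentions A.
Decompose mk/2: 3 = 3,  g(P, 3) = g(mk(U, U), 3).
Delete trivial equation 3 = 3.
Decompose g/2: P = mk(U, U),  3 = 3.
Bind P := mk(U, U); no other remaining equation mentions P. Substituting into the earlier bindings gives N := h(U, mk(U, U), U), A := mk(h(U, mk(U, U), U), mk(U, U)).
Delete trivial equation 3 = 3.
Bind U := mk(6, 6). Substituting into the earlier bindings gives N := h(mk(6, 6), mk(mk(6, 6), mk(6, 6)), mk(6, 6)), A := mk(h(mk(6, 6), mk(mk(6, 6), mk(6, 6)), mk(6, 6)), mk(mk(6, 6), mk(6, 6))), P := mk(mk(6, 6), mk(6, 6)).
MGU = { N -> h(mk(6, 6), mk(mk(6, 6), mk(6, 6)), mk(6, 6)), A -> mk(h(mk(6, 6), mk(mk(6, 6), mk(6, 6)), mk(6, 6)), mk(mk(6, 6), mk(6, 6))), P -> mk(mk(6, 6), mk(6, 6)), U -> mk(6, 6) }, so N -> h(mk(6, 6), mk(mk(6, 6), mk(6, 6)), mk(6, 6)).

h(mk(6, 6), mk(mk(6, 6), mk(6, 6)), mk(6, 6))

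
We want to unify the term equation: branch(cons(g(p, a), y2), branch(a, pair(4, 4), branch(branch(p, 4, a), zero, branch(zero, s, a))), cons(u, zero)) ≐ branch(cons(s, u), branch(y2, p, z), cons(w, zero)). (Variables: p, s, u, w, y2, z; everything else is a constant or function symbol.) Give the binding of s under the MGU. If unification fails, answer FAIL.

Decompose branch/3: cons(g(p, a), y2) ≐ cons(s, u),  branch(a, pair(4, 4), branch(branch(p, 4, a), zero, branch(zero, s, a))) ≐ branch(y2, p, z),  cons(u, zero) ≐ cons(w, zero).
Decompose cons/2: g(p, a) ≐ s,  y2 ≐ u.
Bind s := g(p, a); substituting into the one remaining equation that mentions s gives: branch(a, pair(4, 4), branch(branch(p, 4, a), zero, branch(zero, g(p, a), a))) ≐ branch(y2, p, z).
Bind y2 := u; substituting into the one remaining equation that mentions y2 gives: branch(a, pair(4, 4), branch(branch(p, 4, a), zero, branch(zero, g(p, a), a))) ≐ branch(u, p, z).
Decompose branch/3: a ≐ u,  pair(4, 4) ≐ p,  branch(branch(p, 4, a), zero, branch(zero, g(p, a), a)) ≐ z.
Bind u := a; substituting into the one remaining equation that mentions u gives: cons(a, zero) ≐ cons(w, zero). Substituting into the earlier binding gives y2 := a.
Bind p := pair(4, 4); substituting into the one remaining equation that mentions p gives: branch(branch(pair(4, 4), 4, a), zero, branch(zero, g(pair(4, 4), a), a)) ≐ z. Substituting into the earlier binding gives s := g(pair(4, 4), a).
Bind z := branch(branch(pair(4, 4), 4, a), zero, branch(zero, g(pair(4, 4), a), a)); no other remaining equation mentions z.
Decompose cons/2: a ≐ w,  zero ≐ zero.
Bind w := a; no other remaining equation mentions w.
Delete trivial equation zero ≐ zero.
MGU = { s ↦ g(pair(4, 4), a), y2 ↦ a, u ↦ a, p ↦ pair(4, 4), z ↦ branch(branch(pair(4, 4), 4, a), zero, branch(zero, g(pair(4, 4), a), a)), w ↦ a }, so s ↦ g(pair(4, 4), a).

g(pair(4, 4), a)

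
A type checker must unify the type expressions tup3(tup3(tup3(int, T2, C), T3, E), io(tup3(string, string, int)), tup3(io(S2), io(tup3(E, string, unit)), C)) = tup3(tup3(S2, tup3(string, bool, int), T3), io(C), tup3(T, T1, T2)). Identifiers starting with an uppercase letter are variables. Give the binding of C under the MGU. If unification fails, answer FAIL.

Decompose tup3/3: tup3(tup3(int, T2, C), T3, E) = tup3(S2, tup3(string, bool, int), T3),  io(tup3(string, string, int)) = io(C),  tup3(io(S2), io(tup3(E, string, unit)), C) = tup3(T, T1, T2).
Decompose tup3/3: tup3(int, T2, C) = S2,  T3 = tup3(string, bool, int),  E = T3.
Bind S2 := tup3(int, T2, C); substituting into the one remaining equation that mentions S2 gives: tup3(io(tup3(int, T2, C)), io(tup3(E, string, unit)), C) = tup3(T, T1, T2).
Bind T3 := tup3(string, bool, int); substituting into the one remaining equation that mentions T3 gives: E = tup3(string, bool, int).
Bind E := tup3(string, bool, int); substituting into the one remaining equation that mentions E gives: tup3(io(tup3(int, T2, C)), io(tup3(tup3(string, bool, int), string, unit)), C) = tup3(T, T1, T2).
Decompose io/1: tup3(string, string, int) = C.
Bind C := tup3(string, string, int); substituting into the remaining equation gives: tup3(io(tup3(int, T2, tup3(string, string, int))), io(tup3(tup3(string, bool, int), string, unit)), tup3(string, string, int)) = tup3(T, T1, T2). Substituting into the earlier binding gives S2 := tup3(int, T2, tup3(string, string, int)).
Decompose tup3/3: io(tup3(int, T2, tup3(string, string, int))) = T,  io(tup3(tup3(string, bool, int), string, unit)) = T1,  tup3(string, string, int) = T2.
Bind T := io(tup3(int, T2, tup3(string, string, int))); no other remaining equation mentions T.
Bind T1 := io(tup3(tup3(string, bool, int), string, unit)); no other remaining equation mentions T1.
Bind T2 := tup3(string, string, int). Substituting into the earlier bindings gives S2 := tup3(int, tup3(string, string, int), tup3(string, string, int)), T := io(tup3(int, tup3(string, string, int), tup3(string, string, int))).
MGU = { S2 := tup3(int, tup3(string, string, int), tup3(string, string, int)), T3 := tup3(string, bool, int), E := tup3(string, bool, int), C := tup3(string, string, int), T := io(tup3(int, tup3(string, string, int), tup3(string, string, int))), T1 := io(tup3(tup3(string, bool, int), string, unit)), T2 := tup3(string, string, int) }, so C := tup3(string, string, int).

tup3(string, string, int)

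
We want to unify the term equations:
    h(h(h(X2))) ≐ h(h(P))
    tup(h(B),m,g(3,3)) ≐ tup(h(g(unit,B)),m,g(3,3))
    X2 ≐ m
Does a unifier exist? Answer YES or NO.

Decompose h/1: h(h(X2)) ≐ h(P).
Decompose h/1: h(X2) ≐ P.
Bind P := h(X2); no other remaining equation mentions P.
Decompose tup/3: h(B) ≐ h(g(unit,B)),  m ≐ m,  g(3,3) ≐ g(3,3).
Decompose h/1: B ≐ g(unit,B).
Occurs check fails: B occurs in g(unit,B); the equation B ≐ g(unit,B) has no finite solution.

NO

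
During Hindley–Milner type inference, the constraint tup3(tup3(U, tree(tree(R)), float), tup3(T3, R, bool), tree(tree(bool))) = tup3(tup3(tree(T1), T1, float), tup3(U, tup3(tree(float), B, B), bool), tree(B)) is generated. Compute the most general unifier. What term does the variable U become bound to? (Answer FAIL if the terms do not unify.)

tree(tree(tree(tup3(tree(float), tree(bool), tree(bool)))))

Decompose tup3/3: tup3(U, tree(tree(R)), float) = tup3(tree(T1), T1, float),  tup3(T3, R, bool) = tup3(U, tup3(tree(float), B, B), bool),  tree(tree(bool)) = tree(B).
Decompose tup3/3: U = tree(T1),  tree(tree(R)) = T1,  float = float.
Bind U := tree(T1); substituting into the one remaining equation that mentions U gives: tup3(T3, R, bool) = tup3(tree(T1), tup3(tree(float), B, B), bool).
Bind T1 := tree(tree(R)); substituting into the one remaining equation that mentions T1 gives: tup3(T3, R, bool) = tup3(tree(tree(tree(R))), tup3(tree(float), B, B), bool). Substituting into the earlier binding gives U := tree(tree(tree(R))).
Delete trivial equation float = float.
Decompose tup3/3: T3 = tree(tree(tree(R))),  R = tup3(tree(float), B, B),  bool = bool.
Bind T3 := tree(tree(tree(R))); no other remaining equation mentions T3.
Bind R := tup3(tree(float), B, B); no other remaining equation mentions R. Substituting into the earlier bindings gives U := tree(tree(tree(tup3(tree(float), B, B)))), T1 := tree(tree(tup3(tree(float), B, B))), T3 := tree(tree(tree(tup3(tree(float), B, B)))).
Delete trivial equation bool = bool.
Decompose tree/1: tree(bool) = B.
Bind B := tree(bool). Substituting into the earlier bindings gives U := tree(tree(tree(tup3(tree(float), tree(bool), tree(bool))))), T1 := tree(tree(tup3(tree(float), tree(bool), tree(bool)))), T3 := tree(tree(tree(tup3(tree(float), tree(bool), tree(bool))))), R := tup3(tree(float), tree(bool), tree(bool)).
MGU = { U ↦ tree(tree(tree(tup3(tree(float), tree(bool), tree(bool))))), T1 ↦ tree(tree(tup3(tree(float), tree(bool), tree(bool)))), T3 ↦ tree(tree(tree(tup3(tree(float), tree(bool), tree(bool))))), R ↦ tup3(tree(float), tree(bool), tree(bool)), B ↦ tree(bool) }, so U ↦ tree(tree(tree(tup3(tree(float), tree(bool), tree(bool))))).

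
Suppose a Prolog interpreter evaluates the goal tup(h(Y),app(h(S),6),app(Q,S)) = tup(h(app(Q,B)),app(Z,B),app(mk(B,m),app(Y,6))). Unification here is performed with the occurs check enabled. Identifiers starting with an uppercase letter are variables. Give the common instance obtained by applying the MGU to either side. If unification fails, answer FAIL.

tup(h(app(mk(6,m),6)),app(h(app(app(mk(6,m),6),6)),6),app(mk(6,m),app(app(mk(6,m),6),6)))

Decompose tup/3: h(Y) = h(app(Q,B)),  app(h(S),6) = app(Z,B),  app(Q,S) = app(mk(B,m),app(Y,6)).
Decompose h/1: Y = app(Q,B).
Bind Y := app(Q,B); substituting into the one remaining equation that mentions Y gives: app(Q,S) = app(mk(B,m),app(app(Q,B),6)).
Decompose app/2: h(S) = Z,  6 = B.
Bind Z := h(S); no other remaining equation mentions Z.
Bind B := 6; substituting into the remaining equation gives: app(Q,S) = app(mk(6,m),app(app(Q,6),6)). Substituting into the earlier binding gives Y := app(Q,6).
Decompose app/2: Q = mk(6,m),  S = app(app(Q,6),6).
Bind Q := mk(6,m); substituting into the remaining equation gives: S = app(app(mk(6,m),6),6). Substituting into the earlier binding gives Y := app(mk(6,m),6).
Bind S := app(app(mk(6,m),6),6). Substituting into the earlier binding gives Z := h(app(app(mk(6,m),6),6)).
Applying the MGU to either side gives tup(h(app(mk(6,m),6)),app(h(app(app(mk(6,m),6),6)),6),app(mk(6,m),app(app(mk(6,m),6),6))).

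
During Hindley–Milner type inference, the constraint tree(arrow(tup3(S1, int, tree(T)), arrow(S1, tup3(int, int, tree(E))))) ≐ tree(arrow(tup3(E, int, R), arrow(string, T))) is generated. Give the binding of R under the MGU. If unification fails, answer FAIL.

Decompose tree/1: arrow(tup3(S1, int, tree(T)), arrow(S1, tup3(int, int, tree(E)))) ≐ arrow(tup3(E, int, R), arrow(string, T)).
Decompose arrow/2: tup3(S1, int, tree(T)) ≐ tup3(E, int, R),  arrow(S1, tup3(int, int, tree(E))) ≐ arrow(string, T).
Decompose tup3/3: S1 ≐ E,  int ≐ int,  tree(T) ≐ R.
Bind S1 := E; substituting into the one remaining equation that mentions S1 gives: arrow(E, tup3(int, int, tree(E))) ≐ arrow(string, T).
Delete trivial equation int ≐ int.
Bind R := tree(T); no other remaining equation mentions R.
Decompose arrow/2: E ≐ string,  tup3(int, int, tree(E)) ≐ T.
Bind E := string; substituting into the remaining equation gives: tup3(int, int, tree(string)) ≐ T. Substituting into the earlier binding gives S1 := string.
Bind T := tup3(int, int, tree(string)). Substituting into the earlier binding gives R := tree(tup3(int, int, tree(string))).
MGU = { S1 -> string, R -> tree(tup3(int, int, tree(string))), E -> string, T -> tup3(int, int, tree(string)) }, so R -> tree(tup3(int, int, tree(string))).

tree(tup3(int, int, tree(string)))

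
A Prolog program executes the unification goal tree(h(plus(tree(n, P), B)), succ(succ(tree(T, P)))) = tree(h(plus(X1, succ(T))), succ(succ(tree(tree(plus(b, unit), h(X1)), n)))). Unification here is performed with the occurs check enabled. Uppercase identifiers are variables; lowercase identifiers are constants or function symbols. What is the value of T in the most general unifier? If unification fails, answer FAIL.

Decompose tree/2: h(plus(tree(n, P), B)) = h(plus(X1, succ(T))),  succ(succ(tree(T, P))) = succ(succ(tree(tree(plus(b, unit), h(X1)), n))).
Decompose h/1: plus(tree(n, P), B) = plus(X1, succ(T)).
Decompose plus/2: tree(n, P) = X1,  B = succ(T).
Bind X1 := tree(n, P); substituting into the one remaining equation that mentions X1 gives: succ(succ(tree(T, P))) = succ(succ(tree(tree(plus(b, unit), h(tree(n, P))), n))).
Bind B := succ(T); no other remaining equation mentions B.
Decompose succ/1: succ(tree(T, P)) = succ(tree(tree(plus(b, unit), h(tree(n, P))), n)).
Decompose succ/1: tree(T, P) = tree(tree(plus(b, unit), h(tree(n, P))), n).
Decompose tree/2: T = tree(plus(b, unit), h(tree(n, P))),  P = n.
Bind T := tree(plus(b, unit), h(tree(n, P))); no other remaining equation mentions T. Substituting into the earlier binding gives B := succ(tree(plus(b, unit), h(tree(n, P)))).
Bind P := n. Substituting into the earlier bindings gives X1 := tree(n, n), B := succ(tree(plus(b, unit), h(tree(n, n)))), T := tree(plus(b, unit), h(tree(n, n))).
MGU = { X1 = tree(n, n), B = succ(tree(plus(b, unit), h(tree(n, n)))), T = tree(plus(b, unit), h(tree(n, n))), P = n }, so T = tree(plus(b, unit), h(tree(n, n))).

tree(plus(b, unit), h(tree(n, n)))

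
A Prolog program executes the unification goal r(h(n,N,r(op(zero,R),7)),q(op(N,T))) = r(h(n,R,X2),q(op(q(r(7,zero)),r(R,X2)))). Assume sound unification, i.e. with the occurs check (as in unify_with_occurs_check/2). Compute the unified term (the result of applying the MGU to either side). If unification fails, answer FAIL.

r(h(n,q(r(7,zero)),r(op(zero,q(r(7,zero))),7)),q(op(q(r(7,zero)),r(q(r(7,zero)),r(op(zero,q(r(7,zero))),7)))))

Decompose r/2: h(n,N,r(op(zero,R),7)) = h(n,R,X2),  q(op(N,T)) = q(op(q(r(7,zero)),r(R,X2))).
Decompose h/3: n = n,  N = R,  r(op(zero,R),7) = X2.
Delete trivial equation n = n.
Bind N := R; substituting into the one remaining equation that mentions N gives: q(op(R,T)) = q(op(q(r(7,zero)),r(R,X2))).
Bind X2 := r(op(zero,R),7); substituting into the remaining equation gives: q(op(R,T)) = q(op(q(r(7,zero)),r(R,r(op(zero,R),7)))).
Decompose q/1: op(R,T) = op(q(r(7,zero)),r(R,r(op(zero,R),7))).
Decompose op/2: R = q(r(7,zero)),  T = r(R,r(op(zero,R),7)).
Bind R := q(r(7,zero)); substituting into the remaining equation gives: T = r(q(r(7,zero)),r(op(zero,q(r(7,zero))),7)). Substituting into the earlier bindings gives N := q(r(7,zero)), X2 := r(op(zero,q(r(7,zero))),7).
Bind T := r(q(r(7,zero)),r(op(zero,q(r(7,zero))),7)).
Applying the MGU to either side gives r(h(n,q(r(7,zero)),r(op(zero,q(r(7,zero))),7)),q(op(q(r(7,zero)),r(q(r(7,zero)),r(op(zero,q(r(7,zero))),7))))).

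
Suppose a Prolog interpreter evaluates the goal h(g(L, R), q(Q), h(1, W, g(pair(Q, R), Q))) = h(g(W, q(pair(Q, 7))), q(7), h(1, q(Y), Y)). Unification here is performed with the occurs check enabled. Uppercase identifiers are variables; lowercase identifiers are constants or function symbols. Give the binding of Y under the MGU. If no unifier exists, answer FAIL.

g(pair(7, q(pair(7, 7))), 7)

Decompose h/3: g(L, R) = g(W, q(pair(Q, 7))),  q(Q) = q(7),  h(1, W, g(pair(Q, R), Q)) = h(1, q(Y), Y).
Decompose g/2: L = W,  R = q(pair(Q, 7)).
Bind L := W; no other remaining equation mentions L.
Bind R := q(pair(Q, 7)); substituting into the one remaining equation that mentions R gives: h(1, W, g(pair(Q, q(pair(Q, 7))), Q)) = h(1, q(Y), Y).
Decompose q/1: Q = 7.
Bind Q := 7; substituting into the remaining equation gives: h(1, W, g(pair(7, q(pair(7, 7))), 7)) = h(1, q(Y), Y). Substituting into the earlier binding gives R := q(pair(7, 7)).
Decompose h/3: 1 = 1,  W = q(Y),  g(pair(7, q(pair(7, 7))), 7) = Y.
Delete trivial equation 1 = 1.
Bind W := q(Y); no other remaining equation mentions W. Substituting into the earlier binding gives L := q(Y).
Bind Y := g(pair(7, q(pair(7, 7))), 7). Substituting into the earlier bindings gives L := q(g(pair(7, q(pair(7, 7))), 7)), W := q(g(pair(7, q(pair(7, 7))), 7)).
MGU = { L ↦ q(g(pair(7, q(pair(7, 7))), 7)), R ↦ q(pair(7, 7)), Q ↦ 7, W ↦ q(g(pair(7, q(pair(7, 7))), 7)), Y ↦ g(pair(7, q(pair(7, 7))), 7) }, so Y ↦ g(pair(7, q(pair(7, 7))), 7).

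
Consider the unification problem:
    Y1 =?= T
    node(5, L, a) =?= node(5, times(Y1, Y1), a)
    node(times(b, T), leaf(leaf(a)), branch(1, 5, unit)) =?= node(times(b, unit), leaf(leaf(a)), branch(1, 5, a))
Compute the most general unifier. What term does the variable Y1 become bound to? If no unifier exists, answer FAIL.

Bind Y1 := T; substituting into the one remaining equation that mentions Y1 gives: node(5, L, a) =?= node(5, times(T, T), a).
Decompose node/3: 5 =?= 5,  L =?= times(T, T),  a =?= a.
Delete trivial equation 5 =?= 5.
Bind L := times(T, T); no other remaining equation mentions L.
Delete trivial equation a =?= a.
Decompose node/3: times(b, T) =?= times(b, unit),  leaf(leaf(a)) =?= leaf(leaf(a)),  branch(1, 5, unit) =?= branch(1, 5, a).
Decompose times/2: b =?= b,  T =?= unit.
Delete trivial equation b =?= b.
Bind T := unit; no other remaining equation mentions T. Substituting into the earlier bindings gives Y1 := unit, L := times(unit, unit).
Delete trivial equation leaf(leaf(a)) =?= leaf(leaf(a)).
Decompose branch/3: 1 =?= 1,  5 =?= 5,  unit =?= a.
Delete trivial equation 1 =?= 1.
Delete trivial equation 5 =?= 5.
Clash: constants unit and a differ; no unifier exists.

FAIL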